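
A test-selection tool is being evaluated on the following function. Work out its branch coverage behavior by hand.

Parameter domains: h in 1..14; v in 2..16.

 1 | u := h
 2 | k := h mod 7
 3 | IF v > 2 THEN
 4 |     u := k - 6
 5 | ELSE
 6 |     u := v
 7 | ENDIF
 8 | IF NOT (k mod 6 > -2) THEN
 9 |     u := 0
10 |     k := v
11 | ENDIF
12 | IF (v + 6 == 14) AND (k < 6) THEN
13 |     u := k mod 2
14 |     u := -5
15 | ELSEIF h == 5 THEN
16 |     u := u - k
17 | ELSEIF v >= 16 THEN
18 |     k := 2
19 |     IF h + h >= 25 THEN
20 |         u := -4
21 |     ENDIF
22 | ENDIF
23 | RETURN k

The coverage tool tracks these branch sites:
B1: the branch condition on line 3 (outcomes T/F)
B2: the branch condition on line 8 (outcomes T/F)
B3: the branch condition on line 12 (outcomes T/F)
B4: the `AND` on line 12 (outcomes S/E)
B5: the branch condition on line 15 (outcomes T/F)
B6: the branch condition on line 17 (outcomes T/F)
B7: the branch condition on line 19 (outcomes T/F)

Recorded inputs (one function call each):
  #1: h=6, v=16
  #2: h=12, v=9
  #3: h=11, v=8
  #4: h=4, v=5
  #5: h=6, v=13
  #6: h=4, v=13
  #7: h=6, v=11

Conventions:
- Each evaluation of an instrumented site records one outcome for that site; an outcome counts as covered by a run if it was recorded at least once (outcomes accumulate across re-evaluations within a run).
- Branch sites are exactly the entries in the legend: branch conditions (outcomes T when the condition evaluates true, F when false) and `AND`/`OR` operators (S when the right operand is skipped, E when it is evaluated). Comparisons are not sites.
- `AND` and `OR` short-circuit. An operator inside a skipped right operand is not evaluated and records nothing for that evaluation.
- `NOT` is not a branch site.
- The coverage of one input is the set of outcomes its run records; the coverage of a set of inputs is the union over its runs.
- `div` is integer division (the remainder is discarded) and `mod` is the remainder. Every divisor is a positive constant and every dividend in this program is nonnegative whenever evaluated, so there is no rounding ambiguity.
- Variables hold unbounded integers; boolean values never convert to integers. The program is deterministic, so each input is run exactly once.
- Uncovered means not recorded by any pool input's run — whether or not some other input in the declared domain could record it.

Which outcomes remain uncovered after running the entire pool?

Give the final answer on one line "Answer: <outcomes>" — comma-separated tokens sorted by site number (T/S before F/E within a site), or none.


input #1 (h=6, v=16): covers B1=T, B2=F, B3=F, B4=S, B5=F, B6=T, B7=F
input #2 (h=12, v=9): covers B1=T, B2=F, B3=F, B4=S, B5=F, B6=F
input #3 (h=11, v=8): covers B1=T, B2=F, B3=T, B4=E
input #4 (h=4, v=5): covers B1=T, B2=F, B3=F, B4=S, B5=F, B6=F
input #5 (h=6, v=13): covers B1=T, B2=F, B3=F, B4=S, B5=F, B6=F
input #6 (h=4, v=13): covers B1=T, B2=F, B3=F, B4=S, B5=F, B6=F
input #7 (h=6, v=11): covers B1=T, B2=F, B3=F, B4=S, B5=F, B6=F
union over the pool: B1=T, B2=F, B3=T, B3=F, B4=S, B4=E, B5=F, B6=T, B6=F, B7=F
uncovered (4 of 14): B1=F, B2=T, B5=T, B7=T
Answer: B1=F, B2=T, B5=T, B7=T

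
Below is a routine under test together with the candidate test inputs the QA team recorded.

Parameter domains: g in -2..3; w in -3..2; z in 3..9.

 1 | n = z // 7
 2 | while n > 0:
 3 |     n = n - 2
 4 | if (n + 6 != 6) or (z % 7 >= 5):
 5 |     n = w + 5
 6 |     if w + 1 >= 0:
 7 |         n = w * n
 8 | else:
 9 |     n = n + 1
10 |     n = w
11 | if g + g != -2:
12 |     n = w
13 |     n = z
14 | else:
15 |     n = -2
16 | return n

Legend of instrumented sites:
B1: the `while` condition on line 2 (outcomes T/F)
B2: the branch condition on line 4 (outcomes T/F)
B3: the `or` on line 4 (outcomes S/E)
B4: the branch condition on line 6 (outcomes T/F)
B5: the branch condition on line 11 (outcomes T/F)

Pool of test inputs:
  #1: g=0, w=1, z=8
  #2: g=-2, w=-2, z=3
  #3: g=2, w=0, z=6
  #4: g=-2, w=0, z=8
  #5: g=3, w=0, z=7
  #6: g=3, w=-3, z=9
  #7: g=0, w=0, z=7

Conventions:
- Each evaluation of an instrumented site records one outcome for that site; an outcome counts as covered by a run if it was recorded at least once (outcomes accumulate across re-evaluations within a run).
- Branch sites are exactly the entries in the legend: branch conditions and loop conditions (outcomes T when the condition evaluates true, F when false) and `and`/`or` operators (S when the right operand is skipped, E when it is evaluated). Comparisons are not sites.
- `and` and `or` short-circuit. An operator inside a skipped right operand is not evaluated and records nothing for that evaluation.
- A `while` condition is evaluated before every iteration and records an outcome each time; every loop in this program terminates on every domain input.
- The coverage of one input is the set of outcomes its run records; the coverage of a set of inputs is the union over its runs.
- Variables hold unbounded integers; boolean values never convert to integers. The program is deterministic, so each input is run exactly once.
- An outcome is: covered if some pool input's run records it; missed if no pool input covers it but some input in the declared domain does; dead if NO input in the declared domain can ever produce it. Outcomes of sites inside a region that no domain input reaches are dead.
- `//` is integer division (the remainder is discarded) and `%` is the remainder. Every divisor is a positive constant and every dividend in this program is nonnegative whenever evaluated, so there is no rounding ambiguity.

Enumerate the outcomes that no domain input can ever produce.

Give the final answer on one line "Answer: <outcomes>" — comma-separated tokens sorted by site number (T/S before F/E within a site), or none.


checking every outcome against all 252 domain inputs:
  reachable outcomes have witnesses, e.g. B1=T (e.g. g=-2, w=-3, z=7), B1=F (e.g. g=-2, w=-3, z=3), B2=T (e.g. g=-2, w=-3, z=5), B2=F (e.g. g=-2, w=-3, z=3)
Answer: none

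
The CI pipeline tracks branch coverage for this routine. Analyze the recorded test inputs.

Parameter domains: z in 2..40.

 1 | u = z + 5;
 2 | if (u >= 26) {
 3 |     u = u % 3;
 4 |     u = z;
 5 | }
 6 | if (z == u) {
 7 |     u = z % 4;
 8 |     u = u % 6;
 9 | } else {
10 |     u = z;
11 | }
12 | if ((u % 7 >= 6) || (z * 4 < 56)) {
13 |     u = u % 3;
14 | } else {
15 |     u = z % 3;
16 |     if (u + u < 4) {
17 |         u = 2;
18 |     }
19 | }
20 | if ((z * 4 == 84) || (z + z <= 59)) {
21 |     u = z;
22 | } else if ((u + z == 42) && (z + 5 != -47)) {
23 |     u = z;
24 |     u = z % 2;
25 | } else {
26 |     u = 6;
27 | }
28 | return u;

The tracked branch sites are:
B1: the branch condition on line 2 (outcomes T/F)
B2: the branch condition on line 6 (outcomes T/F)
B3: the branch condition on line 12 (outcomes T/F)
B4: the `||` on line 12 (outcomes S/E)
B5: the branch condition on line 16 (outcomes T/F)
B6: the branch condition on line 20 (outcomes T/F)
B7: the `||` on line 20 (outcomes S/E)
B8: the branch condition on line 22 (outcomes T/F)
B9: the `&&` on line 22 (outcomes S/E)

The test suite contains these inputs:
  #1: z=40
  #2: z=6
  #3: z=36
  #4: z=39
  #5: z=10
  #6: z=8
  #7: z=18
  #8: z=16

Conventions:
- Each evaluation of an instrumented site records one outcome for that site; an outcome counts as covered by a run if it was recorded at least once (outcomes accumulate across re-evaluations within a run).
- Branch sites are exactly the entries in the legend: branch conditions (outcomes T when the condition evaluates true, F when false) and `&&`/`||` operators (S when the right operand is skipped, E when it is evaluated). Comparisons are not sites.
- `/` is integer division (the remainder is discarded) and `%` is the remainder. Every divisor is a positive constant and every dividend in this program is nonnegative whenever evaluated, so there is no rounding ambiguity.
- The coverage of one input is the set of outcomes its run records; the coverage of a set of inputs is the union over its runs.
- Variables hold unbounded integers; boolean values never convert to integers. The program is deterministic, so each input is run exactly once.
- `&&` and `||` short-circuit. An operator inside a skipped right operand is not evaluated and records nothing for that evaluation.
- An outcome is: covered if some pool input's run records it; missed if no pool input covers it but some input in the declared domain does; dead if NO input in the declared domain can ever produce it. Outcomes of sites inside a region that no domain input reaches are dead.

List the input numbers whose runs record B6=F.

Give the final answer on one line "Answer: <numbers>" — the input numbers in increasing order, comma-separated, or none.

input #1 (z=40): records B6=F
input #2 (z=6): does not record B6=F
input #3 (z=36): records B6=F
input #4 (z=39): records B6=F
input #5 (z=10): does not record B6=F
input #6 (z=8): does not record B6=F
input #7 (z=18): does not record B6=F
input #8 (z=16): does not record B6=F

Answer: 1, 3, 4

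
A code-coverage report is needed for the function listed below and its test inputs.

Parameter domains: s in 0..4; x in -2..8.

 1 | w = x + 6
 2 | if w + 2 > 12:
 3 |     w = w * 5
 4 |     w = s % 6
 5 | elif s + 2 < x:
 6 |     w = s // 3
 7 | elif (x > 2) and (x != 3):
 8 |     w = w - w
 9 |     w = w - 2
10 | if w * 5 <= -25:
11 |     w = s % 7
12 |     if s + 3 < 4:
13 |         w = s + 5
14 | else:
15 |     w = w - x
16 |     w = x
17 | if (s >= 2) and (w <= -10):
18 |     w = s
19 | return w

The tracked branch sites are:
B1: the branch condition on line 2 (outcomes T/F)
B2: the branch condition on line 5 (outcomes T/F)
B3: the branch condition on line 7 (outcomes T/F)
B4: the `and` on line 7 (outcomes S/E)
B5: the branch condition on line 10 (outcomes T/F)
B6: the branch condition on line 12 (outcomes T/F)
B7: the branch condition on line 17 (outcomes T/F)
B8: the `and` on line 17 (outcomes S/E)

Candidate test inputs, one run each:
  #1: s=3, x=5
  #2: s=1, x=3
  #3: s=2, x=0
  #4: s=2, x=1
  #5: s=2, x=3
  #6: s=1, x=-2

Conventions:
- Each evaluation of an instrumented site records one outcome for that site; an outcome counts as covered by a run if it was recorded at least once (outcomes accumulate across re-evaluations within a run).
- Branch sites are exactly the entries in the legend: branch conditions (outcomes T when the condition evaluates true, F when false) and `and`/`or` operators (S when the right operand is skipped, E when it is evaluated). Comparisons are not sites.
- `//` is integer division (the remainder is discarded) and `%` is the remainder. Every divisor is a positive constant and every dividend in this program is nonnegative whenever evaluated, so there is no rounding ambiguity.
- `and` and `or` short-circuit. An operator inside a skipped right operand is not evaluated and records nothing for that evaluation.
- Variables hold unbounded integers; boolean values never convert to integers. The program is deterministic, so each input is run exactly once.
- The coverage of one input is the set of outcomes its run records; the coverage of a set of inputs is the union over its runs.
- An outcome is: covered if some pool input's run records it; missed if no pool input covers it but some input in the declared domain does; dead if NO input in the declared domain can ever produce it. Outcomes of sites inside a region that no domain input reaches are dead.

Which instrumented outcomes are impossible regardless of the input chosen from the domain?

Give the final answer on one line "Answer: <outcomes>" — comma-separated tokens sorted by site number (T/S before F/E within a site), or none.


running all 55 domain inputs and tallying outcomes:
  B5=T: never recorded by any domain input -> dead
  B6=T: never recorded by any domain input -> dead
  B6=F: never recorded by any domain input -> dead
  B7=T: never recorded by any domain input -> dead
  reachable outcomes have witnesses, e.g. B1=T (e.g. s=0, x=5), B1=F (e.g. s=0, x=-2), B2=T (e.g. s=0, x=3), B2=F (e.g. s=0, x=-2)
Answer: B5=T, B6=T, B6=F, B7=T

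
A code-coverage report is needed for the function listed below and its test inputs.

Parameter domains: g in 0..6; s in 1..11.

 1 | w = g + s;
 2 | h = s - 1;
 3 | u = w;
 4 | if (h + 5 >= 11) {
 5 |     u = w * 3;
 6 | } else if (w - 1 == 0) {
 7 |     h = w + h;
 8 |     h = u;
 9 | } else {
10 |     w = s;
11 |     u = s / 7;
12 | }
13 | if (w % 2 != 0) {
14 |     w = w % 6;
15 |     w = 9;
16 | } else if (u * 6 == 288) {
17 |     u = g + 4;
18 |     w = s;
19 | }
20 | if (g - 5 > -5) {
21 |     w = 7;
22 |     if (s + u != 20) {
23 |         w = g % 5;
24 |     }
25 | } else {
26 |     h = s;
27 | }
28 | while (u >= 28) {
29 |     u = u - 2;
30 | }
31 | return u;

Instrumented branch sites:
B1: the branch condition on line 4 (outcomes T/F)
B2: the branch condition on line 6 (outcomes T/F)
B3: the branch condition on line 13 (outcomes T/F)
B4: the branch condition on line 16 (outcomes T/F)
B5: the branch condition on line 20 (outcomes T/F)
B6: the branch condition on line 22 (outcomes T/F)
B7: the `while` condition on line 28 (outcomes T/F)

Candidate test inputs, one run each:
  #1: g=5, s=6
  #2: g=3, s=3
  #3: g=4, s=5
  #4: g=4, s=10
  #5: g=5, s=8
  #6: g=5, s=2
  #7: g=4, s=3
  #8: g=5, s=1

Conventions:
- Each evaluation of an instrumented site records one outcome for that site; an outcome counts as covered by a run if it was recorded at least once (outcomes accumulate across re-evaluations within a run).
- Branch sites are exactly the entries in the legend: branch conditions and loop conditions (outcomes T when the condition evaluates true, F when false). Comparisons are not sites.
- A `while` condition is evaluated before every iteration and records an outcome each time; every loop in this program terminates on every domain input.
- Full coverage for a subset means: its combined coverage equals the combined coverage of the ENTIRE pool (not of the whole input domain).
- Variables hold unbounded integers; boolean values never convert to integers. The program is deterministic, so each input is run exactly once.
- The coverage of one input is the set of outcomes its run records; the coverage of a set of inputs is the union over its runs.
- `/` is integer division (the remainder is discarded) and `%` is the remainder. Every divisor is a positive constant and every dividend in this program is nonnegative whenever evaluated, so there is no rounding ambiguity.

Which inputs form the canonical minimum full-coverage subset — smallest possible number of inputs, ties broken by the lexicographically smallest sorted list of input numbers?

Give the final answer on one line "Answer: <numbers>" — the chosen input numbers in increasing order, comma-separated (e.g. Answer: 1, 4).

#1 (g=5, s=6) -> B1->F, B2->F, B3->F, B4->F, B5->T, B6->T, B7->F; covered: B1=F, B2=F, B3=F, B4=F, B5=T, B6=T, B7=F
#2 (g=3, s=3) -> B1->F, B2->F, B3->T, B5->T, B6->T, B7->F; covered: B1=F, B2=F, B3=T, B5=T, B6=T, B7=F
#3 (g=4, s=5) -> B1->F, B2->F, B3->T, B5->T, B6->T, B7->F; covered: B1=F, B2=F, B3=T, B5=T, B6=T, B7=F
#4 (g=4, s=10) -> B1->T, B3->F, B4->F, B5->T, B6->T, B7->T, B7->T, B7->T, B7->T, B7->T, B7->T, B7->T, B7->T, B7->F; covered: B1=T, B3=F, B4=F, B5=T, B6=T, B7=T, B7=F
#5 (g=5, s=8) -> B1->T, B3->T, B5->T, B6->T, B7->T, B7->T, B7->T, B7->T, B7->T, B7->T, B7->F; covered: B1=T, B3=T, B5=T, B6=T, B7=T, B7=F
#6 (g=5, s=2) -> B1->F, B2->F, B3->F, B4->F, B5->T, B6->T, B7->F; covered: B1=F, B2=F, B3=F, B4=F, B5=T, B6=T, B7=F
#7 (g=4, s=3) -> B1->F, B2->F, B3->T, B5->T, B6->T, B7->F; covered: B1=F, B2=F, B3=T, B5=T, B6=T, B7=F
#8 (g=5, s=1) -> B1->F, B2->F, B3->T, B5->T, B6->T, B7->F; covered: B1=F, B2=F, B3=T, B5=T, B6=T, B7=F
union over all inputs: B1=T, B1=F, B2=F, B3=T, B3=F, B4=F, B5=T, B6=T, B7=T, B7=F (10 outcomes)
size 1 is not enough: best union over all size-1 subsets is 7/10
at size 2, {1, 5} reaches all 10 outcomes; every lexicographically earlier size-2 subset fails

Answer: 1, 5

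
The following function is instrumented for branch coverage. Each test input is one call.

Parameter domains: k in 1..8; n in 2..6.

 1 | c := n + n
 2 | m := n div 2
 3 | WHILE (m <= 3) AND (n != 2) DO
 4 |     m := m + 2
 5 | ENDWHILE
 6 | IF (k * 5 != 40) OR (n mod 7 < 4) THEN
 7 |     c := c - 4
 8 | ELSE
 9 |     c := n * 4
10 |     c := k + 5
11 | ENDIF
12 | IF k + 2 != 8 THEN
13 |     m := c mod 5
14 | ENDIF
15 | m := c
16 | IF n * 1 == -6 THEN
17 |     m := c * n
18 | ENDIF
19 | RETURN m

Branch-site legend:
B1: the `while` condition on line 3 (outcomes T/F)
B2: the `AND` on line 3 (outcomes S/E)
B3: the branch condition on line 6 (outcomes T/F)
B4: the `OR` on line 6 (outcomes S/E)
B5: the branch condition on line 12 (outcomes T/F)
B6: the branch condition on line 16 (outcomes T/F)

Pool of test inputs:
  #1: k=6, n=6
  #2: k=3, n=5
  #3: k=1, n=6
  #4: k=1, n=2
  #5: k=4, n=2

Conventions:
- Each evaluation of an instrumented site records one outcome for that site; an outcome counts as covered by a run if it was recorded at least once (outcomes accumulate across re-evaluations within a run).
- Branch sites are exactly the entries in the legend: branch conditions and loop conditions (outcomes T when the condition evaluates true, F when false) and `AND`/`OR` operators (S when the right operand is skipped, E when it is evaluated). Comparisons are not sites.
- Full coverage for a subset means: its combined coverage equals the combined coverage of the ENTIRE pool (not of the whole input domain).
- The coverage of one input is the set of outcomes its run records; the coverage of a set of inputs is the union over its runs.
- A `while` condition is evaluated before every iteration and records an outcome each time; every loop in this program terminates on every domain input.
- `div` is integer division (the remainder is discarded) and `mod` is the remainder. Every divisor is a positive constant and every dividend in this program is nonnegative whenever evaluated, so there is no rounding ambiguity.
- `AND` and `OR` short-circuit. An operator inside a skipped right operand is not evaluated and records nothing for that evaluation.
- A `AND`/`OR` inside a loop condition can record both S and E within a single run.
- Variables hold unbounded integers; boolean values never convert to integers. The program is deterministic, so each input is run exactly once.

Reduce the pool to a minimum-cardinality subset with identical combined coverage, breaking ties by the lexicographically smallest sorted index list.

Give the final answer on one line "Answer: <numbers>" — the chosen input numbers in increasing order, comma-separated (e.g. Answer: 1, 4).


input #1 (k=6, n=6): events B2->E, B1->T, B2->S, B1->F, B4->S, B3->T, B5->F, B6->F; covers B1=T, B1=F, B2=S, B2=E, B3=T, B4=S, B5=F, B6=F
input #2 (k=3, n=5): events B2->E, B1->T, B2->S, B1->F, B4->S, B3->T, B5->T, B6->F; covers B1=T, B1=F, B2=S, B2=E, B3=T, B4=S, B5=T, B6=F
input #3 (k=1, n=6): events B2->E, B1->T, B2->S, B1->F, B4->S, B3->T, B5->T, B6->F; covers B1=T, B1=F, B2=S, B2=E, B3=T, B4=S, B5=T, B6=F
input #4 (k=1, n=2): events B2->E, B1->F, B4->S, B3->T, B5->T, B6->F; covers B1=F, B2=E, B3=T, B4=S, B5=T, B6=F
input #5 (k=4, n=2): events B2->E, B1->F, B4->S, B3->T, B5->T, B6->F; covers B1=F, B2=E, B3=T, B4=S, B5=T, B6=F
pool-wide coverage (9 outcomes): B1=T, B1=F, B2=S, B2=E, B3=T, B4=S, B5=T, B5=F, B6=F
checked all size-1 subsets: none covers 9 outcomes (max 8/9)
inputs {1, 2} (size 2) cover everything; no size-2 subset with a lexicographically smaller index list covers all 9
Answer: 1, 2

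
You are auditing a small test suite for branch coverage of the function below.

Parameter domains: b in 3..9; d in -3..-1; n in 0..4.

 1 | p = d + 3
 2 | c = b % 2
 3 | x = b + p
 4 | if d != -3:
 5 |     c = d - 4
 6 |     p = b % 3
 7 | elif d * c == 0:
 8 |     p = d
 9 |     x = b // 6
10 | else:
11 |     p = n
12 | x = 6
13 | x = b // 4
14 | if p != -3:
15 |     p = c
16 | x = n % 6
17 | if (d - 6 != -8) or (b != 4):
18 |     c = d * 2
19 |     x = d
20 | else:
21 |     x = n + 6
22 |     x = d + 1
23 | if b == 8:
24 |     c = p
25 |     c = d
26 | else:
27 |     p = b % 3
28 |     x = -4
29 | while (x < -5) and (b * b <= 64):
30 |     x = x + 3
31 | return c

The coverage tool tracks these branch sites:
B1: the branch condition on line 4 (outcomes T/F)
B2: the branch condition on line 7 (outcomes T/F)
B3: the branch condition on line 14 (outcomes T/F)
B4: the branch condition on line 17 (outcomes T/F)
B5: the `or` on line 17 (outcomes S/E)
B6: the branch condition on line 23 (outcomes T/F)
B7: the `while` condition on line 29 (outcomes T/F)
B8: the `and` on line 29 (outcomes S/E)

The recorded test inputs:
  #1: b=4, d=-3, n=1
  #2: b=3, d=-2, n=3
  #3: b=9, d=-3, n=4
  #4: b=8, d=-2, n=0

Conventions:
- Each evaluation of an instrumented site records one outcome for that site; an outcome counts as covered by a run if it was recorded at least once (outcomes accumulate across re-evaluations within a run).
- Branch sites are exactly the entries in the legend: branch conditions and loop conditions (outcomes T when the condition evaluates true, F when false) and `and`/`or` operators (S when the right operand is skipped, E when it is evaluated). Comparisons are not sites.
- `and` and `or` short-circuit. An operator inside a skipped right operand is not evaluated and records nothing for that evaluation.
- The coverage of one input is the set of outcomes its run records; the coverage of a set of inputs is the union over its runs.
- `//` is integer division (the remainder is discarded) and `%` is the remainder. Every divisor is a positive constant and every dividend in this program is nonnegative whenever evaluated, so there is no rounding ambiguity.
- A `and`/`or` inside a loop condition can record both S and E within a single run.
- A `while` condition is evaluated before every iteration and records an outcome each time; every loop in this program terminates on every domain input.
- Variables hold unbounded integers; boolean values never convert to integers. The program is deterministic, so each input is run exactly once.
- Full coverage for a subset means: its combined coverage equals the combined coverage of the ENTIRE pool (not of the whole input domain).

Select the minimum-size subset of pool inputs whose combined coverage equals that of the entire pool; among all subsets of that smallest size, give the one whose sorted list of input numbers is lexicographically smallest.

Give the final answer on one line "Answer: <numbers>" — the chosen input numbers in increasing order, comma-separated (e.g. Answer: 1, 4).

run #1 (b=4, d=-3, n=1) records B1=F, B2=T, B3=F, B4=T, B5=S, B6=F, B7=F, B8=S
run #2 (b=3, d=-2, n=3) records B1=T, B3=T, B4=T, B5=E, B6=F, B7=F, B8=S
run #3 (b=9, d=-3, n=4) records B1=F, B2=F, B3=T, B4=T, B5=S, B6=F, B7=F, B8=S
run #4 (b=8, d=-2, n=0) records B1=T, B3=T, B4=T, B5=E, B6=T, B7=F, B8=S
union over all inputs: B1=T, B1=F, B2=T, B2=F, B3=T, B3=F, B4=T, B5=S, B5=E, B6=T, B6=F, B7=F, B8=S (13 outcomes)
checked all size-1 subsets: none covers 13 outcomes (max 8/13)
checked all size-2 subsets: none covers 13 outcomes (max 12/13)
the canonical winner is {1, 3, 4}: size 3, full 13-outcome coverage, earliest index list among size-3 covers

Answer: 1, 3, 4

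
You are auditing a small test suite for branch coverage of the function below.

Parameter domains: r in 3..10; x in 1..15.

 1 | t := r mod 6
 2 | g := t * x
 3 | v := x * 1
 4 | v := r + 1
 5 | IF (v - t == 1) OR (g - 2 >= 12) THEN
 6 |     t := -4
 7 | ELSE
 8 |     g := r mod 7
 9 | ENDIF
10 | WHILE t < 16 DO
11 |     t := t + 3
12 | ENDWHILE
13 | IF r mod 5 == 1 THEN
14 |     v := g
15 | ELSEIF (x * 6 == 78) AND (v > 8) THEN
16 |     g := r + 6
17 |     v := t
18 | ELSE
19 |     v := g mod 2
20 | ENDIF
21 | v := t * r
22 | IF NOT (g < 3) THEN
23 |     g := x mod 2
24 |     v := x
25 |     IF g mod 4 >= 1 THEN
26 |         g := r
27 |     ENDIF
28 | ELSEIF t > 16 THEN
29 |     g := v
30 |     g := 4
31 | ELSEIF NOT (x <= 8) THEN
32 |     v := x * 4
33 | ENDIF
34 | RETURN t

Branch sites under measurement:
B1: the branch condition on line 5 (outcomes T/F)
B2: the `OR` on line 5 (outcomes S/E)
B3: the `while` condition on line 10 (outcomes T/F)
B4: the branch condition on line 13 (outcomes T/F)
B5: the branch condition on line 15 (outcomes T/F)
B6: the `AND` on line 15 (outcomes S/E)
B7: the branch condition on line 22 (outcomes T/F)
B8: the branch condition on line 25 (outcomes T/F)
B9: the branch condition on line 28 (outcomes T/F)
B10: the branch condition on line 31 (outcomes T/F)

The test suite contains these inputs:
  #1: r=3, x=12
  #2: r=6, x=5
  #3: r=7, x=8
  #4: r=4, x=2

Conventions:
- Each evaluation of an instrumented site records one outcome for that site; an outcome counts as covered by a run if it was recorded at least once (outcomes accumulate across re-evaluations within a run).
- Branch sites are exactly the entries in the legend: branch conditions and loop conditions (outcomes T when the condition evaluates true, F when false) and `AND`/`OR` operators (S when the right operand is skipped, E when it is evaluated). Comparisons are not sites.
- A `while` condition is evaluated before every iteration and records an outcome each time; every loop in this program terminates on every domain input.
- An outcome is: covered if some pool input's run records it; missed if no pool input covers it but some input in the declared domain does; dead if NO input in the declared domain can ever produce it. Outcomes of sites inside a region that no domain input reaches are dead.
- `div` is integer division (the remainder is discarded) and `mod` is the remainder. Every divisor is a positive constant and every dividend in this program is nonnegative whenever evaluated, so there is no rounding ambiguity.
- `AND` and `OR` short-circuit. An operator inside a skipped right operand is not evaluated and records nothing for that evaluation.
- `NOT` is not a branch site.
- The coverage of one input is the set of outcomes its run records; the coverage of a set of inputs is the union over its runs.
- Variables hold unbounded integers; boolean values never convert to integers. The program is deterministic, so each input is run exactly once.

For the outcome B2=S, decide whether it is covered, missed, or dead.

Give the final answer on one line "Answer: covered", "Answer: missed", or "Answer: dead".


B2=S is recorded by pool input(s) 1, 4 -> covered
Answer: covered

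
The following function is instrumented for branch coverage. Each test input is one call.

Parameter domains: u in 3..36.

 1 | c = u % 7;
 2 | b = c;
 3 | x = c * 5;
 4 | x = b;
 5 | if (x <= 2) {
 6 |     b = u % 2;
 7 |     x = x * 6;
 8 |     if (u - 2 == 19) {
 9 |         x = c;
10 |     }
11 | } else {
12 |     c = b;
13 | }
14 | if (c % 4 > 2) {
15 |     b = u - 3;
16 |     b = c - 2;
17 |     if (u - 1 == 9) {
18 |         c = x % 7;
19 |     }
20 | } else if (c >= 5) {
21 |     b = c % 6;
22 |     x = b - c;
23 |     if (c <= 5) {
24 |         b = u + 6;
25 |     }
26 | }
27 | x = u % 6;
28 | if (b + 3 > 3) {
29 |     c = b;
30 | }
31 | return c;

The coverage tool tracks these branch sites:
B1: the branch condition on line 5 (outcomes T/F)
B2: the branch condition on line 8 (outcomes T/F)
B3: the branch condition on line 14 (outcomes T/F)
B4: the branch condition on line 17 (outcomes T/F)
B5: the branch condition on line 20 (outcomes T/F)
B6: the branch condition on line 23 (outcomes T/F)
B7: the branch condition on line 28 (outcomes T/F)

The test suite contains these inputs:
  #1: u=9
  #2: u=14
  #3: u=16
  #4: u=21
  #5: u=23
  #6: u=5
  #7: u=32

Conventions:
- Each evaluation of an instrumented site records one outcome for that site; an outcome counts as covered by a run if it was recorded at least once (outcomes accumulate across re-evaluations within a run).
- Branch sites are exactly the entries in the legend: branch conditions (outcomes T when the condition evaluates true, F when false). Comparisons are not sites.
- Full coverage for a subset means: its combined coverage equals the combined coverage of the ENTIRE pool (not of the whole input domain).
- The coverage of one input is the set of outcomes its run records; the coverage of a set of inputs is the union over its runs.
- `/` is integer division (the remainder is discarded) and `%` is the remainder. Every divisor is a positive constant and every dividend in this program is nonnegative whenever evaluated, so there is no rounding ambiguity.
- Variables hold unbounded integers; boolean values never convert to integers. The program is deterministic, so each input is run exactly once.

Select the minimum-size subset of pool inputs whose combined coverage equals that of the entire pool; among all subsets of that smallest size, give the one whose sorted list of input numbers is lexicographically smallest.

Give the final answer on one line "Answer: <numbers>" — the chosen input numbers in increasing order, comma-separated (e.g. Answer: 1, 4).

test 1 (u=9) hits B1=T, B2=F, B3=F, B5=F, B7=T
test 2 (u=14) hits B1=T, B2=F, B3=F, B5=F, B7=F
test 3 (u=16) hits B1=T, B2=F, B3=F, B5=F, B7=F
test 4 (u=21) hits B1=T, B2=T, B3=F, B5=F, B7=T
test 5 (u=23) hits B1=T, B2=F, B3=F, B5=F, B7=T
test 6 (u=5) hits B1=F, B3=F, B5=T, B6=T, B7=T
test 7 (u=32) hits B1=F, B3=F, B5=F, B7=T
together the pool reaches 10 outcomes: B1=T, B1=F, B2=T, B2=F, B3=F, B5=T, B5=F, B6=T, B7=T, B7=F
every size-1 subset falls short of the 10 outcomes (best: 5/10)
every size-2 subset falls short of the 10 outcomes (best: 9/10)
size 3: inputs {2, 4, 6} cover all 10 outcomes, and no lexicographically smaller subset of this size does

Answer: 2, 4, 6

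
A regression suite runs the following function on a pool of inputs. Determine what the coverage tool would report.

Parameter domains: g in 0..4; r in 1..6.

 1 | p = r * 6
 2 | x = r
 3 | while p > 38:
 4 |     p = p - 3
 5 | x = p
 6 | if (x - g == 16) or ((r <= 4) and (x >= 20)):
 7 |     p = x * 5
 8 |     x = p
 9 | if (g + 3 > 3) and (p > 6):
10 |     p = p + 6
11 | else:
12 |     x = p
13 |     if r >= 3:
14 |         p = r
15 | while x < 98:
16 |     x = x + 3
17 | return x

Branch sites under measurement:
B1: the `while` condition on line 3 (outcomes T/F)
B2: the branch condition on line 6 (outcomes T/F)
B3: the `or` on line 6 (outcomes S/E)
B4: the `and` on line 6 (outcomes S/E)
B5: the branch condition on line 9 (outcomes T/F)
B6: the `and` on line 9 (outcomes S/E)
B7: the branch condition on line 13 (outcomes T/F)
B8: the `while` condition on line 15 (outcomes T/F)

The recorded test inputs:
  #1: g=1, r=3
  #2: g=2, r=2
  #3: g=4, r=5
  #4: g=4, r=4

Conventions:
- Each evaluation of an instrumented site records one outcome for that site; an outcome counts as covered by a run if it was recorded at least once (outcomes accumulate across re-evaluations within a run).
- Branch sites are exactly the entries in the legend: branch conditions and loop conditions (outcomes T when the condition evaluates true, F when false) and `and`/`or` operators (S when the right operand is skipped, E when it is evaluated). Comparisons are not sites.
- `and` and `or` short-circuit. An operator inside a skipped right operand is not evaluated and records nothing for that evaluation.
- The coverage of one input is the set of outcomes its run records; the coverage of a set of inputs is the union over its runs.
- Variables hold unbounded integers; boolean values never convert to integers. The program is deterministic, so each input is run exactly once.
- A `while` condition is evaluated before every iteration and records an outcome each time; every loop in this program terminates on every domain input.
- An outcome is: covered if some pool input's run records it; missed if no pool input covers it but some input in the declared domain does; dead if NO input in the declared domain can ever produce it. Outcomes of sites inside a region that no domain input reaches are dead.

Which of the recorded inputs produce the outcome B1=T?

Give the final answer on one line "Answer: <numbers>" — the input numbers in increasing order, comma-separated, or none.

input #1 (g=1, r=3): misses B1=T
input #2 (g=2, r=2): misses B1=T
input #3 (g=4, r=5): misses B1=T
input #4 (g=4, r=4): misses B1=T

Answer: none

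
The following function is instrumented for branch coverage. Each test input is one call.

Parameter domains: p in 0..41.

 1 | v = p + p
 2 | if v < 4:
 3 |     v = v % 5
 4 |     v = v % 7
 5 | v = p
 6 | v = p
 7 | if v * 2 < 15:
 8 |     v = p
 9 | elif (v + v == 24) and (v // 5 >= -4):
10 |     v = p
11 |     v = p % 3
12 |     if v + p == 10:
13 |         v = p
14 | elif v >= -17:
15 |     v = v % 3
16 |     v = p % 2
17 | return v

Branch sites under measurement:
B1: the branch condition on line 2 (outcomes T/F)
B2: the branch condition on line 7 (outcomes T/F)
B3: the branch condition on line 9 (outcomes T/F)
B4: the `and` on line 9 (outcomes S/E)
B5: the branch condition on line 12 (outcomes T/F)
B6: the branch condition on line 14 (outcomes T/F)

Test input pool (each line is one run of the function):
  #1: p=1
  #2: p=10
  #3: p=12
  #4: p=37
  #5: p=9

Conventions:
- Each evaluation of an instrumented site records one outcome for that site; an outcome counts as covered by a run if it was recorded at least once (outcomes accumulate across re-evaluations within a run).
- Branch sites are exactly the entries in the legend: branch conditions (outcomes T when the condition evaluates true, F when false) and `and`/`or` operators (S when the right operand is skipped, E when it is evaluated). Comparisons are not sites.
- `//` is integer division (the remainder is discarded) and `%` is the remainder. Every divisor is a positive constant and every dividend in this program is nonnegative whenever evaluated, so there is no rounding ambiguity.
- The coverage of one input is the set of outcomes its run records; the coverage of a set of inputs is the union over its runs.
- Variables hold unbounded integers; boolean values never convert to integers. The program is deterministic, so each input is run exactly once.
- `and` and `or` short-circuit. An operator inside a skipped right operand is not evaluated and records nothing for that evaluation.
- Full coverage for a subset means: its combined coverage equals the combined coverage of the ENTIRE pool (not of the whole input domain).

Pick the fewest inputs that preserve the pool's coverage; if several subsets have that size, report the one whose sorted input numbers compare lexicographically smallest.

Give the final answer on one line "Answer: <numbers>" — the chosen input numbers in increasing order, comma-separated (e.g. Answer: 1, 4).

run #1 (p=1) records B1=T, B2=T
run #2 (p=10) records B1=F, B2=F, B3=F, B4=S, B6=T
run #3 (p=12) records B1=F, B2=F, B3=T, B4=E, B5=F
run #4 (p=37) records B1=F, B2=F, B3=F, B4=S, B6=T
run #5 (p=9) records B1=F, B2=F, B3=F, B4=S, B6=T
pool-wide coverage (10 outcomes): B1=T, B1=F, B2=T, B2=F, B3=T, B3=F, B4=S, B4=E, B5=F, B6=T
no size-1 subset reaches all 10 outcomes (best union: 5/10)
no size-2 subset reaches all 10 outcomes (best union: 8/10)
the canonical winner is {1, 2, 3}: size 3, full 10-outcome coverage, earliest index list among size-3 covers

Answer: 1, 2, 3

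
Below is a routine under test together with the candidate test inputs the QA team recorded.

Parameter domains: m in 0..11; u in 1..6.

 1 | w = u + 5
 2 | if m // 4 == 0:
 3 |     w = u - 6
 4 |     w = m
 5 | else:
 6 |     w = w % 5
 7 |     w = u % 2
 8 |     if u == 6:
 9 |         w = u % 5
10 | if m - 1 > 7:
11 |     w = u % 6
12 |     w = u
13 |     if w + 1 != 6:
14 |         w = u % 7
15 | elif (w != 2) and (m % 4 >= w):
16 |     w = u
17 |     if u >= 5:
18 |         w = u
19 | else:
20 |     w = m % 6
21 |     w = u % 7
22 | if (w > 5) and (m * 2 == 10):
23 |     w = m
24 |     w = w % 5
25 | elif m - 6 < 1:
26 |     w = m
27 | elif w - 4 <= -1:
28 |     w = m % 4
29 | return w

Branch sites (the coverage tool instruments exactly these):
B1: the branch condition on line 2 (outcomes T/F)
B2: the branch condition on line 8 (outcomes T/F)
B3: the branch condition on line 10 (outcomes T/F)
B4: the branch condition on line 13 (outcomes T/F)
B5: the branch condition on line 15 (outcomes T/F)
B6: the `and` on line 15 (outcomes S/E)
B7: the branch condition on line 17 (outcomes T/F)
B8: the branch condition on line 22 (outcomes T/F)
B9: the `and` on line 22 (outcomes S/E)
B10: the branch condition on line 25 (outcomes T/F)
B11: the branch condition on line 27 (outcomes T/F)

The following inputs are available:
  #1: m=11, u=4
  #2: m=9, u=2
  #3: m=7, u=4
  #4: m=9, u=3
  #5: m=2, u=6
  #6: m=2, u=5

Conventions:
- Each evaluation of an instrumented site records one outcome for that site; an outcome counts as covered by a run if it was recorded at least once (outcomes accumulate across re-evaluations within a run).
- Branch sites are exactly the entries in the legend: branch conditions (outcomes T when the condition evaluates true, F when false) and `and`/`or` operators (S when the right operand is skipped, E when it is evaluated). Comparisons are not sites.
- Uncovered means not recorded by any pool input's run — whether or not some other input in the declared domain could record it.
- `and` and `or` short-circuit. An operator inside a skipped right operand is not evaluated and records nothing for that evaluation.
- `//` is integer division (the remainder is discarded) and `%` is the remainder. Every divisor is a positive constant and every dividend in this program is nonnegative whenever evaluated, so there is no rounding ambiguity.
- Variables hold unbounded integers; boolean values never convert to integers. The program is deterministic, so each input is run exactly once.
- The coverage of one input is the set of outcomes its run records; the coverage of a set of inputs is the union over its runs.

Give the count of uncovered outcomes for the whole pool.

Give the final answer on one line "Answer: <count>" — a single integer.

test 1 (m=11, u=4) fires B1->F, B2->F, B3->T, B4->T, B9->S, B8->F, B10->F, B11->F; hits B1=F, B2=F, B3=T, B4=T, B8=F, B9=S, B10=F, B11=F
test 2 (m=9, u=2) fires B1->F, B2->F, B3->T, B4->T, B9->S, B8->F, B10->F, B11->T; hits B1=F, B2=F, B3=T, B4=T, B8=F, B9=S, B10=F, B11=T
test 3 (m=7, u=4) fires B1->F, B2->F, B3->F, B6->E, B5->T, B7->F, B9->S, B8->F, B10->F, B11->F; hits B1=F, B2=F, B3=F, B5=T, B6=E, B7=F, B8=F, B9=S, B10=F, B11=F
test 4 (m=9, u=3) fires B1->F, B2->F, B3->T, B4->T, B9->S, B8->F, B10->F, B11->T; hits B1=F, B2=F, B3=T, B4=T, B8=F, B9=S, B10=F, B11=T
test 5 (m=2, u=6) fires B1->T, B3->F, B6->S, B5->F, B9->E, B8->F, B10->T; hits B1=T, B3=F, B5=F, B6=S, B8=F, B9=E, B10=T
test 6 (m=2, u=5) fires B1->T, B3->F, B6->S, B5->F, B9->S, B8->F, B10->T; hits B1=T, B3=F, B5=F, B6=S, B8=F, B9=S, B10=T
union over the pool: B1=T, B1=F, B2=F, B3=T, B3=F, B4=T, B5=T, B5=F, B6=S, B6=E, B7=F, B8=F, B9=S, B9=E, B10=T, B10=F, B11=T, B11=F
uncovered (4 of 22): B2=T, B4=F, B7=T, B8=T

Answer: 4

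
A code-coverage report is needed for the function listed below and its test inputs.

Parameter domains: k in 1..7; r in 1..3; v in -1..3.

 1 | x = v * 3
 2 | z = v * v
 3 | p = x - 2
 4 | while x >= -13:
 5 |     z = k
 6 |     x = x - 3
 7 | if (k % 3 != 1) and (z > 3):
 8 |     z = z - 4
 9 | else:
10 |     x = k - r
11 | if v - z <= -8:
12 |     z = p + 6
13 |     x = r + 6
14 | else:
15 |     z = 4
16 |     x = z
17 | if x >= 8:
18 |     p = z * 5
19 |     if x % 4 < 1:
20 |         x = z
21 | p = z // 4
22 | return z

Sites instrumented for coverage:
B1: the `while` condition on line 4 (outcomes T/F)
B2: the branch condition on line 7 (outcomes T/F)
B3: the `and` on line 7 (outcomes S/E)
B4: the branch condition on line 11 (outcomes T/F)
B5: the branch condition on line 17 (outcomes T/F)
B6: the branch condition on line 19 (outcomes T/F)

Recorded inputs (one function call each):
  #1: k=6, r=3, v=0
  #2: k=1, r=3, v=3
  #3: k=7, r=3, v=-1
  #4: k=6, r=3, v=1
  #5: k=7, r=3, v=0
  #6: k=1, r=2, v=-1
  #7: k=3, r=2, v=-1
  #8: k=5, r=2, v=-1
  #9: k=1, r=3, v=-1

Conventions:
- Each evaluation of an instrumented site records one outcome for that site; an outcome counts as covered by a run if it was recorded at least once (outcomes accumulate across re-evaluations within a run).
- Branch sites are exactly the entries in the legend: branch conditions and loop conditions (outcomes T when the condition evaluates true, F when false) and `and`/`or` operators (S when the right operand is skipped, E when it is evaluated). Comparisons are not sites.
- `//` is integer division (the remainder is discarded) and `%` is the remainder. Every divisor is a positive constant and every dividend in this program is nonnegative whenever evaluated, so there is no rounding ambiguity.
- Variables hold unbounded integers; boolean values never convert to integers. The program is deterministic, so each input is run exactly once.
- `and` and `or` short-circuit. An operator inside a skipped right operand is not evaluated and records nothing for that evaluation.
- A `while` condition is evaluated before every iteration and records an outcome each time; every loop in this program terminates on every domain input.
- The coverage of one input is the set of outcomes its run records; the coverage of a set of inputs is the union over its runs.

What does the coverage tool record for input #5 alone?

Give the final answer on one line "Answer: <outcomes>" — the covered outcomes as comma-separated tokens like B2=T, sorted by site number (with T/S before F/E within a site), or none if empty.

Event log for input #5 (k=7, r=3, v=0):
  B1->T, B1->T, B1->T, B1->T, B1->T, B1->F, B3->S, B2->F, B4->F, B5->F
as a set, this run covers: B1=T, B1=F, B2=F, B3=S, B4=F, B5=F

Answer: B1=T, B1=F, B2=F, B3=S, B4=F, B5=F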